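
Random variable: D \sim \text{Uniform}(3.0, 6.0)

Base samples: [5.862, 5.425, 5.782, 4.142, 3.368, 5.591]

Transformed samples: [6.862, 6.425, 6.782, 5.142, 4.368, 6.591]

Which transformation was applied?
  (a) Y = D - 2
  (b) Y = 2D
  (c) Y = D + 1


Checking option (c) Y = D + 1:
  D = 5.862 -> Y = 6.862 ✓
  D = 5.425 -> Y = 6.425 ✓
  D = 5.782 -> Y = 6.782 ✓
All samples match this transformation.

(c) D + 1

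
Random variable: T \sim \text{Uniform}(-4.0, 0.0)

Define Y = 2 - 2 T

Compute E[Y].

For Y = -2T + 2:
E[Y] = -2 * E[T] + 2
E[T] = (-4 + 0)/2 = -2
E[Y] = -2 * (-2) + 2 = 6

6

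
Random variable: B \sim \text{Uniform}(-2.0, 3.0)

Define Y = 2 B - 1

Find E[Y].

For Y = 2B - 1:
E[Y] = 2 * E[B] - 1
E[B] = (-2 + 3)/2 = 0.5
E[Y] = 2 * 0.5 - 1 = 0

0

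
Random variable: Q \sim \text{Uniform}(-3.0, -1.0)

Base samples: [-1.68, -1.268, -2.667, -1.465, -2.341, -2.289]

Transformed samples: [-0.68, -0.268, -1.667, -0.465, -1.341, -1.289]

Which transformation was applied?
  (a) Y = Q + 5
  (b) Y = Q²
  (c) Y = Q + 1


Checking option (c) Y = Q + 1:
  Q = -1.68 -> Y = -0.68 ✓
  Q = -1.268 -> Y = -0.268 ✓
  Q = -2.667 -> Y = -1.667 ✓
All samples match this transformation.

(c) Q + 1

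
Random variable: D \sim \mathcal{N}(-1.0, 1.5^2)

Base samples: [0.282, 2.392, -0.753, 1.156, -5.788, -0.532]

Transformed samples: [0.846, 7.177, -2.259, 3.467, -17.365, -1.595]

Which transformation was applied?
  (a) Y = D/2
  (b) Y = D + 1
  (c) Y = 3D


Checking option (c) Y = 3D:
  D = 0.282 -> Y = 0.846 ✓
  D = 2.392 -> Y = 7.177 ✓
  D = -0.753 -> Y = -2.259 ✓
All samples match this transformation.

(c) 3D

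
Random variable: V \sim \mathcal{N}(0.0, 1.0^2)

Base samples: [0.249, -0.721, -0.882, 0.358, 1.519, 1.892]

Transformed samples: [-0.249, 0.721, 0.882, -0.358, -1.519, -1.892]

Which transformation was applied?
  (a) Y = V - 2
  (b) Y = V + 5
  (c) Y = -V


Checking option (c) Y = -V:
  V = 0.249 -> Y = -0.249 ✓
  V = -0.721 -> Y = 0.721 ✓
  V = -0.882 -> Y = 0.882 ✓
All samples match this transformation.

(c) -V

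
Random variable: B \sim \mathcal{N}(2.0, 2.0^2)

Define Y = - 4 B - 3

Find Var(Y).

For Y = aB + b: Var(Y) = a² * Var(B)
Var(B) = 2.0^2 = 4
Var(Y) = (-4)² * 4 = 16 * 4 = 64

64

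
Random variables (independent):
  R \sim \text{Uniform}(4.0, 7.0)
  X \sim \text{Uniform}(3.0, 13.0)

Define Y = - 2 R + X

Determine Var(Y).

For independent RVs: Var(aX + bY) = a²Var(X) + b²Var(Y)
Var(R) = 0.75
Var(X) = 8.3333333
Var(Y) = (-2)²*0.75 + 1²*8.3333333
= 4*0.75 + 1*8.3333333 = 11.333333

11.333333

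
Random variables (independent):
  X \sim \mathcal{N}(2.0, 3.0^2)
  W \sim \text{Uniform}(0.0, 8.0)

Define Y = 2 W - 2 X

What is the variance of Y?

For independent RVs: Var(aX + bY) = a²Var(X) + b²Var(Y)
Var(X) = 9
Var(W) = 5.3333333
Var(Y) = (-2)²*9 + 2²*5.3333333
= 4*9 + 4*5.3333333 = 57.333333

57.333333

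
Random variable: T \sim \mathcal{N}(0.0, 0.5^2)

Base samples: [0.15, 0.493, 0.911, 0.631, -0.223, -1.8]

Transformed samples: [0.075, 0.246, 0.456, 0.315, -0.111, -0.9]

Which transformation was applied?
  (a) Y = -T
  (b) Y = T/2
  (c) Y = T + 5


Checking option (b) Y = T/2:
  T = 0.15 -> Y = 0.075 ✓
  T = 0.493 -> Y = 0.246 ✓
  T = 0.911 -> Y = 0.456 ✓
All samples match this transformation.

(b) T/2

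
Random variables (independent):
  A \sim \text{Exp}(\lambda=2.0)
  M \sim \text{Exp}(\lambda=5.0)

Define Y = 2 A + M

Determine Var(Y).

For independent RVs: Var(aX + bY) = a²Var(X) + b²Var(Y)
Var(A) = 0.25
Var(M) = 0.04
Var(Y) = 2²*0.25 + 1²*0.04
= 4*0.25 + 1*0.04 = 1.04

1.04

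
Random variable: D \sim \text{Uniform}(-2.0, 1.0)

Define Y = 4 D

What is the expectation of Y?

For Y = 4D:
E[Y] = 4 * E[D]
E[D] = (-2 + 1)/2 = -0.5
E[Y] = 4 * (-0.5) = -2

-2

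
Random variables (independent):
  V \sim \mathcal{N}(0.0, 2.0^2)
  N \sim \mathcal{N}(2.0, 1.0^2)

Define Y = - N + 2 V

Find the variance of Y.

For independent RVs: Var(aX + bY) = a²Var(X) + b²Var(Y)
Var(V) = 4
Var(N) = 1
Var(Y) = 2²*4 + (-1)²*1
= 4*4 + 1*1 = 17

17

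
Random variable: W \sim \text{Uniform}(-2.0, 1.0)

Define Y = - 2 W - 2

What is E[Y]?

For Y = -2W - 2:
E[Y] = -2 * E[W] - 2
E[W] = (-2 + 1)/2 = -0.5
E[Y] = -2 * (-0.5) - 2 = -1

-1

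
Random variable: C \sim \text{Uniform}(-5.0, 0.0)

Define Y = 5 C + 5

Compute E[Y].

For Y = 5C + 5:
E[Y] = 5 * E[C] + 5
E[C] = (-5 + 0)/2 = -2.5
E[Y] = 5 * (-2.5) + 5 = -7.5

-7.5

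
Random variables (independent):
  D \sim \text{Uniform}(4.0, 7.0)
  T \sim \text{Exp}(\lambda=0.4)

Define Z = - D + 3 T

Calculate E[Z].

E[Z] = -1*E[D] + 3*E[T]
E[D] = 5.5
E[T] = 2.5
E[Z] = -1*5.5 + 3*2.5 = 2

2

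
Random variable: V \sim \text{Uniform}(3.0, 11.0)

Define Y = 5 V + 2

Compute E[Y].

For Y = 5V + 2:
E[Y] = 5 * E[V] + 2
E[V] = (3 + 11)/2 = 7
E[Y] = 5 * 7 + 2 = 37

37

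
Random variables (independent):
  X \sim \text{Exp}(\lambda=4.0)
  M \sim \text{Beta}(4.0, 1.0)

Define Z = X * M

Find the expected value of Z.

For independent RVs: E[XY] = E[X]*E[Y]
E[X] = 0.25
E[M] = 0.8
E[Z] = 0.25 * 0.8 = 0.2

0.2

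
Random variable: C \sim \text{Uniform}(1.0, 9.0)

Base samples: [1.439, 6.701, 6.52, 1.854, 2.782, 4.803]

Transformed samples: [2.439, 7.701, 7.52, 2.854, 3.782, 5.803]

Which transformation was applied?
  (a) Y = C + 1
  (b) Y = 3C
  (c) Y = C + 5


Checking option (a) Y = C + 1:
  C = 1.439 -> Y = 2.439 ✓
  C = 6.701 -> Y = 7.701 ✓
  C = 6.52 -> Y = 7.52 ✓
All samples match this transformation.

(a) C + 1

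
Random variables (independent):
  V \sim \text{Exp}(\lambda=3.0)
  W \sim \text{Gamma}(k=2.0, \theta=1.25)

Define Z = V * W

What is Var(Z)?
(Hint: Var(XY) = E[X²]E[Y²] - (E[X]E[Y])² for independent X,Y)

Var(XY) = E[X²]E[Y²] - (E[X]E[Y])²
E[V] = 0.33333333, Var(V) = 0.11111111
E[W] = 2.5, Var(W) = 3.125
E[V²] = 0.11111111 + 0.33333333² = 0.22222222
E[W²] = 3.125 + 2.5² = 9.375
Var(Z) = 0.22222222*9.375 - (0.33333333*2.5)²
= 2.0833333 - 0.69444444 = 1.3888889

1.3888889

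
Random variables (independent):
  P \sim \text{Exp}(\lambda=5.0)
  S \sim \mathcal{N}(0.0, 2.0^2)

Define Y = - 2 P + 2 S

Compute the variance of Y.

For independent RVs: Var(aX + bY) = a²Var(X) + b²Var(Y)
Var(P) = 0.04
Var(S) = 4
Var(Y) = (-2)²*0.04 + 2²*4
= 4*0.04 + 4*4 = 16.16

16.16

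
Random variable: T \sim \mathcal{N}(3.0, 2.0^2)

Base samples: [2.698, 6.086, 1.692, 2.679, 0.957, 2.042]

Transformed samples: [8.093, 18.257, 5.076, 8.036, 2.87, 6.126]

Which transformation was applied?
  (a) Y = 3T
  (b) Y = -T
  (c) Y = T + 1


Checking option (a) Y = 3T:
  T = 2.698 -> Y = 8.093 ✓
  T = 6.086 -> Y = 18.257 ✓
  T = 1.692 -> Y = 5.076 ✓
All samples match this transformation.

(a) 3T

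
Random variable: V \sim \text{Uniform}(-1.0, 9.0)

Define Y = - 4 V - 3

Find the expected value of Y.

For Y = -4V - 3:
E[Y] = -4 * E[V] - 3
E[V] = (-1 + 9)/2 = 4
E[Y] = -4 * 4 - 3 = -19

-19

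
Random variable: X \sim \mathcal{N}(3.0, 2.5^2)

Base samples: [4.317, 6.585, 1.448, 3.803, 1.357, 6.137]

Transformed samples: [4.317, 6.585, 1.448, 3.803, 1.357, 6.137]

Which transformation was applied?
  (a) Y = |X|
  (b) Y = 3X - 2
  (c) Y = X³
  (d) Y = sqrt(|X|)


Checking option (a) Y = |X|:
  X = 4.317 -> Y = 4.317 ✓
  X = 6.585 -> Y = 6.585 ✓
  X = 1.448 -> Y = 1.448 ✓
All samples match this transformation.

(a) |X|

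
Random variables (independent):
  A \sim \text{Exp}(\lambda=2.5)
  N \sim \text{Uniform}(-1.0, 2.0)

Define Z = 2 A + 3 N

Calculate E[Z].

E[Z] = 2*E[A] + 3*E[N]
E[A] = 0.4
E[N] = 0.5
E[Z] = 2*0.4 + 3*0.5 = 2.3

2.3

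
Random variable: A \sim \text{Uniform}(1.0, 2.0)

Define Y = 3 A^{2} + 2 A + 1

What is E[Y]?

E[Y] = 3*E[A²] + 2*E[A] + 1
E[A] = 1.5
E[A²] = Var(A) + (E[A])² = 0.083333333 + 2.25 = 2.3333333
E[Y] = 3*2.3333333 + 2*1.5 + 1 = 11

11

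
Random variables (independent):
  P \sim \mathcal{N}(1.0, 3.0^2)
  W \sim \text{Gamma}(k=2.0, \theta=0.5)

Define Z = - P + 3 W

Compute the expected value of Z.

E[Z] = -1*E[P] + 3*E[W]
E[P] = 1
E[W] = 1
E[Z] = -1*1 + 3*1 = 2

2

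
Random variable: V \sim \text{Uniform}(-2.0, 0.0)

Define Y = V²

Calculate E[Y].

E[V²] = Var(V) + (E[V])² = 0.33333333 + 1 = 1.3333333

1.3333333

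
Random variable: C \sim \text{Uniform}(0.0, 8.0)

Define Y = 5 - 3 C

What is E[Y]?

For Y = -3C + 5:
E[Y] = -3 * E[C] + 5
E[C] = (0 + 8)/2 = 4
E[Y] = -3 * 4 + 5 = -7

-7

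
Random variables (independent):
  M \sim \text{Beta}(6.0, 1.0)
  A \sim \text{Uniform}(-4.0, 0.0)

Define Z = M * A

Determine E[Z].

For independent RVs: E[XY] = E[X]*E[Y]
E[M] = 0.85714286
E[A] = -2
E[Z] = 0.85714286 * (-2) = -1.7142857

-1.7142857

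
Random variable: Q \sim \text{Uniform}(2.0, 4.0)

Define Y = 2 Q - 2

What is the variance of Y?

For Y = aQ + b: Var(Y) = a² * Var(Q)
Var(Q) = (4 - 2)^2/12 = 0.33333333
Var(Y) = 2² * 0.33333333 = 4 * 0.33333333 = 1.3333333

1.3333333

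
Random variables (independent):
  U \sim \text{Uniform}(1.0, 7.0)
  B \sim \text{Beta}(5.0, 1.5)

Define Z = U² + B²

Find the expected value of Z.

E[Z] = E[U²] + E[B²]
E[U²] = Var(U) + E[U]² = 3 + 16 = 19
E[B²] = Var(B) + E[B]² = 0.023668639 + 0.59171598 = 0.61538462
E[Z] = 19 + 0.61538462 = 19.615385

19.615385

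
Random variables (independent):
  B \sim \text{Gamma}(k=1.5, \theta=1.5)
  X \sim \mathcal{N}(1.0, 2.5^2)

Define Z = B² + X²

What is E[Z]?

E[Z] = E[B²] + E[X²]
E[B²] = Var(B) + E[B]² = 3.375 + 5.0625 = 8.4375
E[X²] = Var(X) + E[X]² = 6.25 + 1 = 7.25
E[Z] = 8.4375 + 7.25 = 15.6875

15.6875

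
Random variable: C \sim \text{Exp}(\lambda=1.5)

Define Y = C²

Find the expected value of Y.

E[C²] = Var(C) + (E[C])² = 0.44444444 + 0.44444444 = 0.88888889

0.88888889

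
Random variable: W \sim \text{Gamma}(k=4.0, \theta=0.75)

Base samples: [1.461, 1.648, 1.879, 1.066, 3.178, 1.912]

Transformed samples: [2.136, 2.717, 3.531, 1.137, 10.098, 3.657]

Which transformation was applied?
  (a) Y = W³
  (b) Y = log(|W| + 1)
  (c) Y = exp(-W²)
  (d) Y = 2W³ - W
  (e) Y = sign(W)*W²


Checking option (e) Y = sign(W)*W²:
  W = 1.461 -> Y = 2.136 ✓
  W = 1.648 -> Y = 2.717 ✓
  W = 1.879 -> Y = 3.531 ✓
All samples match this transformation.

(e) sign(W)*W²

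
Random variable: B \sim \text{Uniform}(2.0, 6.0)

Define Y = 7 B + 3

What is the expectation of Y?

For Y = 7B + 3:
E[Y] = 7 * E[B] + 3
E[B] = (2 + 6)/2 = 4
E[Y] = 7 * 4 + 3 = 31

31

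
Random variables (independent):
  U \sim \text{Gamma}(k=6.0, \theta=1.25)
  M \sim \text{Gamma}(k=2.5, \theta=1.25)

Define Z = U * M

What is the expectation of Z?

For independent RVs: E[XY] = E[X]*E[Y]
E[U] = 7.5
E[M] = 3.125
E[Z] = 7.5 * 3.125 = 23.4375

23.4375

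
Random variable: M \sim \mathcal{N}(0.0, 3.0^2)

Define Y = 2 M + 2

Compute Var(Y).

For Y = aM + b: Var(Y) = a² * Var(M)
Var(M) = 3.0^2 = 9
Var(Y) = 2² * 9 = 4 * 9 = 36

36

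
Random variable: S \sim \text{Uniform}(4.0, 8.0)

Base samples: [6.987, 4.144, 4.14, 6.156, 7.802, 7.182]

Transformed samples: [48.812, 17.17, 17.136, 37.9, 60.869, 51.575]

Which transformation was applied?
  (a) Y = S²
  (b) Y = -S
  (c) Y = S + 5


Checking option (a) Y = S²:
  S = 6.987 -> Y = 48.812 ✓
  S = 4.144 -> Y = 17.17 ✓
  S = 4.14 -> Y = 17.136 ✓
All samples match this transformation.

(a) S²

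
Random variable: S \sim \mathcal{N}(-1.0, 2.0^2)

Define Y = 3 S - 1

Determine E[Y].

For Y = 3S - 1:
E[Y] = 3 * E[S] - 1
E[S] = -1.0 = -1
E[Y] = 3 * (-1) - 1 = -4

-4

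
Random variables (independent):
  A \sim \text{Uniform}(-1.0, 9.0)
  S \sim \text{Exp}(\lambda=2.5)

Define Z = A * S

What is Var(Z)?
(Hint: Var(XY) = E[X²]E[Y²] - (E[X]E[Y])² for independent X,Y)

Var(XY) = E[X²]E[Y²] - (E[X]E[Y])²
E[A] = 4, Var(A) = 8.3333333
E[S] = 0.4, Var(S) = 0.16
E[A²] = 8.3333333 + 4² = 24.333333
E[S²] = 0.16 + 0.4² = 0.32
Var(Z) = 24.333333*0.32 - (4*0.4)²
= 7.7866667 - 2.56 = 5.2266667

5.2266667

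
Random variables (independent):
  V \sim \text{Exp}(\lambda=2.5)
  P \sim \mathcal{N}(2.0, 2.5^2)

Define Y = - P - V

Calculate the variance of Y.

For independent RVs: Var(aX + bY) = a²Var(X) + b²Var(Y)
Var(V) = 0.16
Var(P) = 6.25
Var(Y) = (-1)²*0.16 + (-1)²*6.25
= 1*0.16 + 1*6.25 = 6.41

6.41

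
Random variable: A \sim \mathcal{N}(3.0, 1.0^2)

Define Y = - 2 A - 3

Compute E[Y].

For Y = -2A - 3:
E[Y] = -2 * E[A] - 3
E[A] = 3.0 = 3
E[Y] = -2 * 3 - 3 = -9

-9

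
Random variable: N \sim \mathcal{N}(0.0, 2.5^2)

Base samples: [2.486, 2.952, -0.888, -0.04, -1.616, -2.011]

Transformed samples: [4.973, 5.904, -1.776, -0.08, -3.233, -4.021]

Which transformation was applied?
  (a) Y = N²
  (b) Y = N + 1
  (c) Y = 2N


Checking option (c) Y = 2N:
  N = 2.486 -> Y = 4.973 ✓
  N = 2.952 -> Y = 5.904 ✓
  N = -0.888 -> Y = -1.776 ✓
All samples match this transformation.

(c) 2N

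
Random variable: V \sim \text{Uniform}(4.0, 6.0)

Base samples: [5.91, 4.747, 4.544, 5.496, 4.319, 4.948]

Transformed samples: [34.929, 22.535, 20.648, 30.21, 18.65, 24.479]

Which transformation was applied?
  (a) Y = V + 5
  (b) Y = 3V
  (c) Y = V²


Checking option (c) Y = V²:
  V = 5.91 -> Y = 34.929 ✓
  V = 4.747 -> Y = 22.535 ✓
  V = 4.544 -> Y = 20.648 ✓
All samples match this transformation.

(c) V²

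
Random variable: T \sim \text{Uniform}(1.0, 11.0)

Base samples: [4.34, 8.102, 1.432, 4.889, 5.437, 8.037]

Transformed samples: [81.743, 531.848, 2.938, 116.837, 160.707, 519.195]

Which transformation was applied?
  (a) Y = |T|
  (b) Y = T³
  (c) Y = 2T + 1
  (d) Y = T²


Checking option (b) Y = T³:
  T = 4.34 -> Y = 81.743 ✓
  T = 8.102 -> Y = 531.848 ✓
  T = 1.432 -> Y = 2.938 ✓
All samples match this transformation.

(b) T³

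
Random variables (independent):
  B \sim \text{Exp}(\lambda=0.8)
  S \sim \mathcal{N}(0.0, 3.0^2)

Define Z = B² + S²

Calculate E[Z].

E[Z] = E[B²] + E[S²]
E[B²] = Var(B) + E[B]² = 1.5625 + 1.5625 = 3.125
E[S²] = Var(S) + E[S]² = 9 + 0 = 9
E[Z] = 3.125 + 9 = 12.125

12.125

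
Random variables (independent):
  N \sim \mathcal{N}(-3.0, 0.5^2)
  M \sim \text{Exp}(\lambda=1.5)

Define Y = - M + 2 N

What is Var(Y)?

For independent RVs: Var(aX + bY) = a²Var(X) + b²Var(Y)
Var(N) = 0.25
Var(M) = 0.44444444
Var(Y) = 2²*0.25 + (-1)²*0.44444444
= 4*0.25 + 1*0.44444444 = 1.4444444

1.4444444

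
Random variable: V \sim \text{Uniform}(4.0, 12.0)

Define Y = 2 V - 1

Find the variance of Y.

For Y = aV + b: Var(Y) = a² * Var(V)
Var(V) = (12 - 4)^2/12 = 5.3333333
Var(Y) = 2² * 5.3333333 = 4 * 5.3333333 = 21.333333

21.333333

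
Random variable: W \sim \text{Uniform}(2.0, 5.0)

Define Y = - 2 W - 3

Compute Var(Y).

For Y = aW + b: Var(Y) = a² * Var(W)
Var(W) = (5 - 2)^2/12 = 0.75
Var(Y) = (-2)² * 0.75 = 4 * 0.75 = 3

3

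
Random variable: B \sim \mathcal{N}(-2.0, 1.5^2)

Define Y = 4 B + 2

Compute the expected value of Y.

For Y = 4B + 2:
E[Y] = 4 * E[B] + 2
E[B] = -2.0 = -2
E[Y] = 4 * (-2) + 2 = -6

-6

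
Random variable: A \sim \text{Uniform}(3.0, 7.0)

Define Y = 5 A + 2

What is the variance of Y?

For Y = aA + b: Var(Y) = a² * Var(A)
Var(A) = (7 - 3)^2/12 = 1.3333333
Var(Y) = 5² * 1.3333333 = 25 * 1.3333333 = 33.333333

33.333333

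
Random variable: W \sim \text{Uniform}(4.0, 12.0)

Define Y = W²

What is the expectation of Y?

Using E[X²] = Var(X) + (E[X])²:
E[W] = 8
Var(W) = (12 - 4)^2/12 = 5.3333333
E[W²] = 5.3333333 + 8² = 5.3333333 + 64 = 69.333333

69.333333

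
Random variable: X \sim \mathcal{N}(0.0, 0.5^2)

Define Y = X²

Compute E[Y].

Using E[X²] = Var(X) + (E[X])²:
E[X] = 0
Var(X) = 0.5^2 = 0.25
E[X²] = 0.25 + 0² = 0.25 + 0 = 0.25

0.25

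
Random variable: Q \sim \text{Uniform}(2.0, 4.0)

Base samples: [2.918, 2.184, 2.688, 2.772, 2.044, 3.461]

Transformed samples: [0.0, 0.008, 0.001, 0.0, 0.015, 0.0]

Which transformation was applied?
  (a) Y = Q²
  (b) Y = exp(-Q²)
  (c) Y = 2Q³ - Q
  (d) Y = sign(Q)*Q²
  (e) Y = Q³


Checking option (b) Y = exp(-Q²):
  Q = 2.918 -> Y = 0.0 ✓
  Q = 2.184 -> Y = 0.008 ✓
  Q = 2.688 -> Y = 0.001 ✓
All samples match this transformation.

(b) exp(-Q²)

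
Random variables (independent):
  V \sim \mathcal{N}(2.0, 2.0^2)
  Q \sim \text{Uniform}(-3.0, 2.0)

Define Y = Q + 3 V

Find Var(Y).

For independent RVs: Var(aX + bY) = a²Var(X) + b²Var(Y)
Var(V) = 4
Var(Q) = 2.0833333
Var(Y) = 3²*4 + 1²*2.0833333
= 9*4 + 1*2.0833333 = 38.083333

38.083333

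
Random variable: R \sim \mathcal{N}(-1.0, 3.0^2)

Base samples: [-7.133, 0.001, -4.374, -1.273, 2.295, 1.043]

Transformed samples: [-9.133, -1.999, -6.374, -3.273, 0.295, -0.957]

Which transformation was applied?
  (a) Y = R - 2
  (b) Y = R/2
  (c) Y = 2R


Checking option (a) Y = R - 2:
  R = -7.133 -> Y = -9.133 ✓
  R = 0.001 -> Y = -1.999 ✓
  R = -4.374 -> Y = -6.374 ✓
All samples match this transformation.

(a) R - 2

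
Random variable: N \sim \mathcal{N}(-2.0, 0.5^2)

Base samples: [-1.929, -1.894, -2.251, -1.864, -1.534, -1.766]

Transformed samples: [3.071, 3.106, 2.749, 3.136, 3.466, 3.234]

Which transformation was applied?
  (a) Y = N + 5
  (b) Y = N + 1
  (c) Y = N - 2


Checking option (a) Y = N + 5:
  N = -1.929 -> Y = 3.071 ✓
  N = -1.894 -> Y = 3.106 ✓
  N = -2.251 -> Y = 2.749 ✓
All samples match this transformation.

(a) N + 5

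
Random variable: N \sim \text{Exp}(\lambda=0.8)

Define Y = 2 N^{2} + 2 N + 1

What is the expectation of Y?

E[Y] = 2*E[N²] + 2*E[N] + 1
E[N] = 1.25
E[N²] = Var(N) + (E[N])² = 1.5625 + 1.5625 = 3.125
E[Y] = 2*3.125 + 2*1.25 + 1 = 9.75

9.75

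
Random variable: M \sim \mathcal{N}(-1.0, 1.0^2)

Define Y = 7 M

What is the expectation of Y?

For Y = 7M:
E[Y] = 7 * E[M]
E[M] = -1.0 = -1
E[Y] = 7 * (-1) = -7

-7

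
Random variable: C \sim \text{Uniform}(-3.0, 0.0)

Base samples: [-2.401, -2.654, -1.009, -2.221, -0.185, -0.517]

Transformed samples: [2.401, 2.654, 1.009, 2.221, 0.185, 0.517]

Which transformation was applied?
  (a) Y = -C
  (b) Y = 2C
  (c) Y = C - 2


Checking option (a) Y = -C:
  C = -2.401 -> Y = 2.401 ✓
  C = -2.654 -> Y = 2.654 ✓
  C = -1.009 -> Y = 1.009 ✓
All samples match this transformation.

(a) -C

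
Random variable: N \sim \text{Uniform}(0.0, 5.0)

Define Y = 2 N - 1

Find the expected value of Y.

For Y = 2N - 1:
E[Y] = 2 * E[N] - 1
E[N] = (0 + 5)/2 = 2.5
E[Y] = 2 * 2.5 - 1 = 4

4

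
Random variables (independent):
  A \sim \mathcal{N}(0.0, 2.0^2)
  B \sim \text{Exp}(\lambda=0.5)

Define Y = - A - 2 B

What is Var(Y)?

For independent RVs: Var(aX + bY) = a²Var(X) + b²Var(Y)
Var(A) = 4
Var(B) = 4
Var(Y) = (-1)²*4 + (-2)²*4
= 1*4 + 4*4 = 20

20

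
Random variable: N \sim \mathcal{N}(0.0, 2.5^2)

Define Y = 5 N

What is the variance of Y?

For Y = aN + b: Var(Y) = a² * Var(N)
Var(N) = 2.5^2 = 6.25
Var(Y) = 5² * 6.25 = 25 * 6.25 = 156.25

156.25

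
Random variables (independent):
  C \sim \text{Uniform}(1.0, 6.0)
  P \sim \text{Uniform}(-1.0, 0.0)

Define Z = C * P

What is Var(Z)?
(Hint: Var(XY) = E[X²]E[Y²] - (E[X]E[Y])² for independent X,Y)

Var(XY) = E[X²]E[Y²] - (E[X]E[Y])²
E[C] = 3.5, Var(C) = 2.0833333
E[P] = -0.5, Var(P) = 0.083333333
E[C²] = 2.0833333 + 3.5² = 14.333333
E[P²] = 0.083333333 + (-0.5)² = 0.33333333
Var(Z) = 14.333333*0.33333333 - (3.5*(-0.5))²
= 4.7777778 - 3.0625 = 1.7152778

1.7152778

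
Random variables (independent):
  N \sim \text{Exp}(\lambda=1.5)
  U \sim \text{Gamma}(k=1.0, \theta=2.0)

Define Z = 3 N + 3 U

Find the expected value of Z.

E[Z] = 3*E[N] + 3*E[U]
E[N] = 0.66666667
E[U] = 2
E[Z] = 3*0.66666667 + 3*2 = 8

8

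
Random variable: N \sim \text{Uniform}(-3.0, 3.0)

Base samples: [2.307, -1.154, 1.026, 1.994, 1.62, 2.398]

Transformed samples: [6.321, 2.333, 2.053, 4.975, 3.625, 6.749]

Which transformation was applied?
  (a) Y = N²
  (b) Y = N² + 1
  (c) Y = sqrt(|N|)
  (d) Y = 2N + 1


Checking option (b) Y = N² + 1:
  N = 2.307 -> Y = 6.321 ✓
  N = -1.154 -> Y = 2.333 ✓
  N = 1.026 -> Y = 2.053 ✓
All samples match this transformation.

(b) N² + 1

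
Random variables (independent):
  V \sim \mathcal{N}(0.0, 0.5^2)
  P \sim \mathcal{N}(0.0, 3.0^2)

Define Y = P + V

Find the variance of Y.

For independent RVs: Var(aX + bY) = a²Var(X) + b²Var(Y)
Var(V) = 0.25
Var(P) = 9
Var(Y) = 1²*0.25 + 1²*9
= 1*0.25 + 1*9 = 9.25

9.25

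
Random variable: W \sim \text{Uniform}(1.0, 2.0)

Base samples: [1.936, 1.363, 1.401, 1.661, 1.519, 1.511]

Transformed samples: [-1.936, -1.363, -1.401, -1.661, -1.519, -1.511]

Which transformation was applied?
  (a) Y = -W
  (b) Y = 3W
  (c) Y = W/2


Checking option (a) Y = -W:
  W = 1.936 -> Y = -1.936 ✓
  W = 1.363 -> Y = -1.363 ✓
  W = 1.401 -> Y = -1.401 ✓
All samples match this transformation.

(a) -W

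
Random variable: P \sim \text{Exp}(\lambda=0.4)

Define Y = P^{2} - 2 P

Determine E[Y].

E[Y] = 1*E[P²] - 2*E[P]
E[P] = 2.5
E[P²] = Var(P) + (E[P])² = 6.25 + 6.25 = 12.5
E[Y] = 1*12.5 - 2*2.5 = 7.5

7.5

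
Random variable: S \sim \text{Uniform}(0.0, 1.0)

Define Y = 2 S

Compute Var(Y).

For Y = aS + b: Var(Y) = a² * Var(S)
Var(S) = (1 - 0)^2/12 = 0.083333333
Var(Y) = 2² * 0.083333333 = 4 * 0.083333333 = 0.33333333

0.33333333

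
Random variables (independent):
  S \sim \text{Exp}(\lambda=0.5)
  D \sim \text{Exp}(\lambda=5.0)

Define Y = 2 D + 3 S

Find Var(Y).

For independent RVs: Var(aX + bY) = a²Var(X) + b²Var(Y)
Var(S) = 4
Var(D) = 0.04
Var(Y) = 3²*4 + 2²*0.04
= 9*4 + 4*0.04 = 36.16

36.16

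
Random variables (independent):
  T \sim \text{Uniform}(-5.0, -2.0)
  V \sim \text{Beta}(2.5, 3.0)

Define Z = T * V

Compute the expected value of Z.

For independent RVs: E[XY] = E[X]*E[Y]
E[T] = -3.5
E[V] = 0.45454545
E[Z] = -3.5 * 0.45454545 = -1.5909091

-1.5909091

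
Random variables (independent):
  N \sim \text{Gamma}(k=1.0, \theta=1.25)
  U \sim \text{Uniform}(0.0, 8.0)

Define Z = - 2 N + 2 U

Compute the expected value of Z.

E[Z] = -2*E[N] + 2*E[U]
E[N] = 1.25
E[U] = 4
E[Z] = -2*1.25 + 2*4 = 5.5

5.5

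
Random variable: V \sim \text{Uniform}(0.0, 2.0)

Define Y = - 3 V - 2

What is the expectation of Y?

For Y = -3V - 2:
E[Y] = -3 * E[V] - 2
E[V] = (0 + 2)/2 = 1
E[Y] = -3 * 1 - 2 = -5

-5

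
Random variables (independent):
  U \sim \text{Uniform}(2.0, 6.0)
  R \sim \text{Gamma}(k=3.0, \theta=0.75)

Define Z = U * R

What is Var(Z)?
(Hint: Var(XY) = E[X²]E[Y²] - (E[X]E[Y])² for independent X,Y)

Var(XY) = E[X²]E[Y²] - (E[X]E[Y])²
E[U] = 4, Var(U) = 1.3333333
E[R] = 2.25, Var(R) = 1.6875
E[U²] = 1.3333333 + 4² = 17.333333
E[R²] = 1.6875 + 2.25² = 6.75
Var(Z) = 17.333333*6.75 - (4*2.25)²
= 117 - 81 = 36

36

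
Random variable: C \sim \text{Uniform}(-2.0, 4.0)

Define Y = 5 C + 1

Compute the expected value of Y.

For Y = 5C + 1:
E[Y] = 5 * E[C] + 1
E[C] = (-2 + 4)/2 = 1
E[Y] = 5 * 1 + 1 = 6

6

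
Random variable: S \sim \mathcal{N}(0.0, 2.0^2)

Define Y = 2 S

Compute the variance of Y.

For Y = aS + b: Var(Y) = a² * Var(S)
Var(S) = 2.0^2 = 4
Var(Y) = 2² * 4 = 4 * 4 = 16

16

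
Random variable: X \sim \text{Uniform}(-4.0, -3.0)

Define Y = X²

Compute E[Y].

E[X²] = Var(X) + (E[X])² = 0.083333333 + 12.25 = 12.333333

12.333333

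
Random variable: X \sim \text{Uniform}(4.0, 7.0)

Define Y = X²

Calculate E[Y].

Using E[X²] = Var(X) + (E[X])²:
E[X] = 5.5
Var(X) = (7 - 4)^2/12 = 0.75
E[X²] = 0.75 + 5.5² = 0.75 + 30.25 = 31

31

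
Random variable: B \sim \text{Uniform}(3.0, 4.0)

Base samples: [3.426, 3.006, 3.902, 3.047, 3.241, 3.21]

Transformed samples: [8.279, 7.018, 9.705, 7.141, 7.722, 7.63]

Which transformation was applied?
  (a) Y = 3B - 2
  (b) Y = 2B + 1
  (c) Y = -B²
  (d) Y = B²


Checking option (a) Y = 3B - 2:
  B = 3.426 -> Y = 8.279 ✓
  B = 3.006 -> Y = 7.018 ✓
  B = 3.902 -> Y = 9.705 ✓
All samples match this transformation.

(a) 3B - 2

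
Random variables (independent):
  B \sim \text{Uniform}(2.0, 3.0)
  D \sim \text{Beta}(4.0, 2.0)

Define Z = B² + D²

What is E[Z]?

E[Z] = E[B²] + E[D²]
E[B²] = Var(B) + E[B]² = 0.083333333 + 6.25 = 6.3333333
E[D²] = Var(D) + E[D]² = 0.031746032 + 0.44444444 = 0.47619048
E[Z] = 6.3333333 + 0.47619048 = 6.8095238

6.8095238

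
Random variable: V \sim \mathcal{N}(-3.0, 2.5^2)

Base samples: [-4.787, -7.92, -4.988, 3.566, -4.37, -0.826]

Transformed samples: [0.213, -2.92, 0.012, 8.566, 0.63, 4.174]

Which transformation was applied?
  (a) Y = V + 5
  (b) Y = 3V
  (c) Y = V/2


Checking option (a) Y = V + 5:
  V = -4.787 -> Y = 0.213 ✓
  V = -7.92 -> Y = -2.92 ✓
  V = -4.988 -> Y = 0.012 ✓
All samples match this transformation.

(a) V + 5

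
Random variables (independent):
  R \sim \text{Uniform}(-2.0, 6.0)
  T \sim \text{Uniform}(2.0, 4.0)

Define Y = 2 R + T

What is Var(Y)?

For independent RVs: Var(aX + bY) = a²Var(X) + b²Var(Y)
Var(R) = 5.3333333
Var(T) = 0.33333333
Var(Y) = 2²*5.3333333 + 1²*0.33333333
= 4*5.3333333 + 1*0.33333333 = 21.666667

21.666667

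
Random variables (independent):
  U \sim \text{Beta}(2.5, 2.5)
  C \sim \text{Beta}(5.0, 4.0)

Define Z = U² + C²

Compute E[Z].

E[Z] = E[U²] + E[C²]
E[U²] = Var(U) + E[U]² = 0.041666667 + 0.25 = 0.29166667
E[C²] = Var(C) + E[C]² = 0.024691358 + 0.30864198 = 0.33333333
E[Z] = 0.29166667 + 0.33333333 = 0.625

0.625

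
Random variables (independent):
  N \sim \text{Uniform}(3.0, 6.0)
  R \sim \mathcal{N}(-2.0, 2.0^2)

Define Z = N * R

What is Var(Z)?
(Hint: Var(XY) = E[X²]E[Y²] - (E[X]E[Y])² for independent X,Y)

Var(XY) = E[X²]E[Y²] - (E[X]E[Y])²
E[N] = 4.5, Var(N) = 0.75
E[R] = -2, Var(R) = 4
E[N²] = 0.75 + 4.5² = 21
E[R²] = 4 + (-2)² = 8
Var(Z) = 21*8 - (4.5*(-2))²
= 168 - 81 = 87

87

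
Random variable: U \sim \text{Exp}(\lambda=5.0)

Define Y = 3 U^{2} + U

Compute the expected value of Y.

E[Y] = 3*E[U²] + 1*E[U]
E[U] = 0.2
E[U²] = Var(U) + (E[U])² = 0.04 + 0.04 = 0.08
E[Y] = 3*0.08 + 1*0.2 = 0.44

0.44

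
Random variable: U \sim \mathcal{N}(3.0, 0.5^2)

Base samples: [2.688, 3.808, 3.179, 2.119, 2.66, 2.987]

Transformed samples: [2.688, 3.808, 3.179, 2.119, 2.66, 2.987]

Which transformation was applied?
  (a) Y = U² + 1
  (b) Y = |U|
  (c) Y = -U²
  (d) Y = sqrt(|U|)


Checking option (b) Y = |U|:
  U = 2.688 -> Y = 2.688 ✓
  U = 3.808 -> Y = 3.808 ✓
  U = 3.179 -> Y = 3.179 ✓
All samples match this transformation.

(b) |U|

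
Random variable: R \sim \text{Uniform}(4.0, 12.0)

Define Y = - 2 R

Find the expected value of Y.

For Y = -2R:
E[Y] = -2 * E[R]
E[R] = (4 + 12)/2 = 8
E[Y] = -2 * 8 = -16

-16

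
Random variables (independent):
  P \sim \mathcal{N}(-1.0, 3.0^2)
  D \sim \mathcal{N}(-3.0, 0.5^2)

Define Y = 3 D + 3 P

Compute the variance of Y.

For independent RVs: Var(aX + bY) = a²Var(X) + b²Var(Y)
Var(P) = 9
Var(D) = 0.25
Var(Y) = 3²*9 + 3²*0.25
= 9*9 + 9*0.25 = 83.25

83.25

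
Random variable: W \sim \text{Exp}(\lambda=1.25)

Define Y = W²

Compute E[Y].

Using E[X²] = Var(X) + (E[X])²:
E[W] = 0.8
Var(W) = 1/1.25^2 = 0.64
E[W²] = 0.64 + 0.8² = 0.64 + 0.64 = 1.28

1.28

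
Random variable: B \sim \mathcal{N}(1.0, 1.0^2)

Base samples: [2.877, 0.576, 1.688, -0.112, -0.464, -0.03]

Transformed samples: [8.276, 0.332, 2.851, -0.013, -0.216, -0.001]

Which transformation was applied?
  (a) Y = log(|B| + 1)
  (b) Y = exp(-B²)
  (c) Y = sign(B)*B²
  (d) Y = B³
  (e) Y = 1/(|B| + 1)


Checking option (c) Y = sign(B)*B²:
  B = 2.877 -> Y = 8.276 ✓
  B = 0.576 -> Y = 0.332 ✓
  B = 1.688 -> Y = 2.851 ✓
All samples match this transformation.

(c) sign(B)*B²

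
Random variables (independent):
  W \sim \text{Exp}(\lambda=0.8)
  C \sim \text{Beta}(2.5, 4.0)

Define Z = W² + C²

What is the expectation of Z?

E[Z] = E[W²] + E[C²]
E[W²] = Var(W) + E[W]² = 1.5625 + 1.5625 = 3.125
E[C²] = Var(C) + E[C]² = 0.031558185 + 0.14792899 = 0.17948718
E[Z] = 3.125 + 0.17948718 = 3.3044872

3.3044872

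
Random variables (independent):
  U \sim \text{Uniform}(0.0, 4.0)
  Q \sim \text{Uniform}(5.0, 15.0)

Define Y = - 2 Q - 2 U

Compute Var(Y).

For independent RVs: Var(aX + bY) = a²Var(X) + b²Var(Y)
Var(U) = 1.3333333
Var(Q) = 8.3333333
Var(Y) = (-2)²*1.3333333 + (-2)²*8.3333333
= 4*1.3333333 + 4*8.3333333 = 38.666667

38.666667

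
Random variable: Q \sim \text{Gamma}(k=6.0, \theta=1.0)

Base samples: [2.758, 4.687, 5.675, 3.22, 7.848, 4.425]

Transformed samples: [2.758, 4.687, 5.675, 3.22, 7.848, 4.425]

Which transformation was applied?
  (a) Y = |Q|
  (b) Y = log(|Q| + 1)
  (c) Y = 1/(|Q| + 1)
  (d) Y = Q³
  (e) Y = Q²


Checking option (a) Y = |Q|:
  Q = 2.758 -> Y = 2.758 ✓
  Q = 4.687 -> Y = 4.687 ✓
  Q = 5.675 -> Y = 5.675 ✓
All samples match this transformation.

(a) |Q|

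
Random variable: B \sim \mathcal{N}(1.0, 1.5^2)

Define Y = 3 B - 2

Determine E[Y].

For Y = 3B - 2:
E[Y] = 3 * E[B] - 2
E[B] = 1.0 = 1
E[Y] = 3 * 1 - 2 = 1

1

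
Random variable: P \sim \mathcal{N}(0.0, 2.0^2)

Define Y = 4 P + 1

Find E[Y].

For Y = 4P + 1:
E[Y] = 4 * E[P] + 1
E[P] = 0.0 = 0
E[Y] = 4 * 0 + 1 = 1

1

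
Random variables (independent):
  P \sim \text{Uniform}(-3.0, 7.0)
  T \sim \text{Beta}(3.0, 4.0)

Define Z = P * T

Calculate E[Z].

For independent RVs: E[XY] = E[X]*E[Y]
E[P] = 2
E[T] = 0.42857143
E[Z] = 2 * 0.42857143 = 0.85714286

0.85714286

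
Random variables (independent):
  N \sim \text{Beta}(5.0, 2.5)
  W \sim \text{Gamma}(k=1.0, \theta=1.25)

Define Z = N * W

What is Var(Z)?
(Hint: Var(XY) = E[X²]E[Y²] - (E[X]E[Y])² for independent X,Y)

Var(XY) = E[X²]E[Y²] - (E[X]E[Y])²
E[N] = 0.66666667, Var(N) = 0.026143791
E[W] = 1.25, Var(W) = 1.5625
E[N²] = 0.026143791 + 0.66666667² = 0.47058824
E[W²] = 1.5625 + 1.25² = 3.125
Var(Z) = 0.47058824*3.125 - (0.66666667*1.25)²
= 1.4705882 - 0.69444444 = 0.77614379

0.77614379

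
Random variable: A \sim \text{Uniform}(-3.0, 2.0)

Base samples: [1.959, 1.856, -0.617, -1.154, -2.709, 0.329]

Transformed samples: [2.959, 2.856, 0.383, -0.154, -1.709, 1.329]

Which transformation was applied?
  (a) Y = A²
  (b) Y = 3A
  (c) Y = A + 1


Checking option (c) Y = A + 1:
  A = 1.959 -> Y = 2.959 ✓
  A = 1.856 -> Y = 2.856 ✓
  A = -0.617 -> Y = 0.383 ✓
All samples match this transformation.

(c) A + 1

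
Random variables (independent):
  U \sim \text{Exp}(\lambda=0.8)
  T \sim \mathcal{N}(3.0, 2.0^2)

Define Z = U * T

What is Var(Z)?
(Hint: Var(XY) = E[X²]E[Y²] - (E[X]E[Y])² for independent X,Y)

Var(XY) = E[X²]E[Y²] - (E[X]E[Y])²
E[U] = 1.25, Var(U) = 1.5625
E[T] = 3, Var(T) = 4
E[U²] = 1.5625 + 1.25² = 3.125
E[T²] = 4 + 3² = 13
Var(Z) = 3.125*13 - (1.25*3)²
= 40.625 - 14.0625 = 26.5625

26.5625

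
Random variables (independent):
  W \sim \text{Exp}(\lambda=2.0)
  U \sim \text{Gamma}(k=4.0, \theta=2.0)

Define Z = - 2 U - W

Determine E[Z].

E[Z] = -1*E[W] - 2*E[U]
E[W] = 0.5
E[U] = 8
E[Z] = -1*0.5 - 2*8 = -16.5

-16.5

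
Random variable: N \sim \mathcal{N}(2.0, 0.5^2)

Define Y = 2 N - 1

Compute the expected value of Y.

For Y = 2N - 1:
E[Y] = 2 * E[N] - 1
E[N] = 2.0 = 2
E[Y] = 2 * 2 - 1 = 3

3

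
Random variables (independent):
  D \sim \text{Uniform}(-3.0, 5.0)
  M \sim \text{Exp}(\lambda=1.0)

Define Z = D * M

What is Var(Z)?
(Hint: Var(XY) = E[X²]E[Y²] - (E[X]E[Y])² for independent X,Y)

Var(XY) = E[X²]E[Y²] - (E[X]E[Y])²
E[D] = 1, Var(D) = 5.3333333
E[M] = 1, Var(M) = 1
E[D²] = 5.3333333 + 1² = 6.3333333
E[M²] = 1 + 1² = 2
Var(Z) = 6.3333333*2 - (1*1)²
= 12.666667 - 1 = 11.666667

11.666667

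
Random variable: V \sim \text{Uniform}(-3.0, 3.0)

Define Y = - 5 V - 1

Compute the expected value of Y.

For Y = -5V - 1:
E[Y] = -5 * E[V] - 1
E[V] = (-3 + 3)/2 = 0
E[Y] = -5 * 0 - 1 = -1

-1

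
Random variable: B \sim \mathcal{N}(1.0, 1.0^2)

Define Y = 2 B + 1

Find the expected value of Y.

For Y = 2B + 1:
E[Y] = 2 * E[B] + 1
E[B] = 1.0 = 1
E[Y] = 2 * 1 + 1 = 3

3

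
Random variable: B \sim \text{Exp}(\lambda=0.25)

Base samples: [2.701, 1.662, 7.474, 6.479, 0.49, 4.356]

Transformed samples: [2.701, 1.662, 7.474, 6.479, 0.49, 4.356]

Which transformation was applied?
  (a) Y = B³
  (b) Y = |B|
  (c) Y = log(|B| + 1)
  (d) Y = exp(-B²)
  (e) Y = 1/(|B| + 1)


Checking option (b) Y = |B|:
  B = 2.701 -> Y = 2.701 ✓
  B = 1.662 -> Y = 1.662 ✓
  B = 7.474 -> Y = 7.474 ✓
All samples match this transformation.

(b) |B|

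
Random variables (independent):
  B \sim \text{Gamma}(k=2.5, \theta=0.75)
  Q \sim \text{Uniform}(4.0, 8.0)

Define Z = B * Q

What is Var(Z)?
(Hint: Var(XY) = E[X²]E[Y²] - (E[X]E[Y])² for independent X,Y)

Var(XY) = E[X²]E[Y²] - (E[X]E[Y])²
E[B] = 1.875, Var(B) = 1.40625
E[Q] = 6, Var(Q) = 1.3333333
E[B²] = 1.40625 + 1.875² = 4.921875
E[Q²] = 1.3333333 + 6² = 37.333333
Var(Z) = 4.921875*37.333333 - (1.875*6)²
= 183.75 - 126.5625 = 57.1875

57.1875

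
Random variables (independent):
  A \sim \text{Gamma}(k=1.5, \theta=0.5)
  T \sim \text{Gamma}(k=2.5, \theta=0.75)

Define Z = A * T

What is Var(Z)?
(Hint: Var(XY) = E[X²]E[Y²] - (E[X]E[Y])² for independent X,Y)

Var(XY) = E[X²]E[Y²] - (E[X]E[Y])²
E[A] = 0.75, Var(A) = 0.375
E[T] = 1.875, Var(T) = 1.40625
E[A²] = 0.375 + 0.75² = 0.9375
E[T²] = 1.40625 + 1.875² = 4.921875
Var(Z) = 0.9375*4.921875 - (0.75*1.875)²
= 4.6142578 - 1.9775391 = 2.6367188

2.6367188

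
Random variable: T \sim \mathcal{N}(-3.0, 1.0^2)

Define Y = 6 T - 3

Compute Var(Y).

For Y = aT + b: Var(Y) = a² * Var(T)
Var(T) = 1.0^2 = 1
Var(Y) = 6² * 1 = 36 * 1 = 36

36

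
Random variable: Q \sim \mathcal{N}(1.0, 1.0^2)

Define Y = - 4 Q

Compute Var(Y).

For Y = aQ + b: Var(Y) = a² * Var(Q)
Var(Q) = 1.0^2 = 1
Var(Y) = (-4)² * 1 = 16 * 1 = 16

16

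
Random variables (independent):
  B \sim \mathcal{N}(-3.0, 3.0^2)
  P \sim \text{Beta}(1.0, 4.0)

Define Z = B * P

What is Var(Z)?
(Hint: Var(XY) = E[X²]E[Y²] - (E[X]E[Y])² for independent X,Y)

Var(XY) = E[X²]E[Y²] - (E[X]E[Y])²
E[B] = -3, Var(B) = 9
E[P] = 0.2, Var(P) = 0.026666667
E[B²] = 9 + (-3)² = 18
E[P²] = 0.026666667 + 0.2² = 0.066666667
Var(Z) = 18*0.066666667 - (-3*0.2)²
= 1.2 - 0.36 = 0.84

0.84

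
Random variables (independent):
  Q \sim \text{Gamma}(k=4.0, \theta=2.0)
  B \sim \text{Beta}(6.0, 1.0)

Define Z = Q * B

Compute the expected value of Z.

For independent RVs: E[XY] = E[X]*E[Y]
E[Q] = 8
E[B] = 0.85714286
E[Z] = 8 * 0.85714286 = 6.8571429

6.8571429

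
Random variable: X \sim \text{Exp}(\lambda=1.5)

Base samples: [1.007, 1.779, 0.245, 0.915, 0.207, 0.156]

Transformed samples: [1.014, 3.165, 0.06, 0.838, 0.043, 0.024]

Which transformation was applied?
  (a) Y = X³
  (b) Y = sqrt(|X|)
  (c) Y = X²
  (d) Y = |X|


Checking option (c) Y = X²:
  X = 1.007 -> Y = 1.014 ✓
  X = 1.779 -> Y = 3.165 ✓
  X = 0.245 -> Y = 0.06 ✓
All samples match this transformation.

(c) X²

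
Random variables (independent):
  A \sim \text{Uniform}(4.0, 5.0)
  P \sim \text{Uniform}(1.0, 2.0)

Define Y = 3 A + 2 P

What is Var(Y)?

For independent RVs: Var(aX + bY) = a²Var(X) + b²Var(Y)
Var(A) = 0.083333333
Var(P) = 0.083333333
Var(Y) = 3²*0.083333333 + 2²*0.083333333
= 9*0.083333333 + 4*0.083333333 = 1.0833333

1.0833333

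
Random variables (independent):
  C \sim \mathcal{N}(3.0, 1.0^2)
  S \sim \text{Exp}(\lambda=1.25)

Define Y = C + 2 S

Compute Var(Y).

For independent RVs: Var(aX + bY) = a²Var(X) + b²Var(Y)
Var(C) = 1
Var(S) = 0.64
Var(Y) = 1²*1 + 2²*0.64
= 1*1 + 4*0.64 = 3.56

3.56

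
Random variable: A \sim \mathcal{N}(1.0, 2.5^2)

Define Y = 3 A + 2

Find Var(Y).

For Y = aA + b: Var(Y) = a² * Var(A)
Var(A) = 2.5^2 = 6.25
Var(Y) = 3² * 6.25 = 9 * 6.25 = 56.25

56.25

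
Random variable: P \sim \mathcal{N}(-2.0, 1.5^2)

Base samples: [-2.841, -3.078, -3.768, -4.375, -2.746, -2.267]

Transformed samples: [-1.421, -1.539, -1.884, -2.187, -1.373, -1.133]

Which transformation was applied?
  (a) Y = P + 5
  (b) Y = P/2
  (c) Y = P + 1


Checking option (b) Y = P/2:
  P = -2.841 -> Y = -1.421 ✓
  P = -3.078 -> Y = -1.539 ✓
  P = -3.768 -> Y = -1.884 ✓
All samples match this transformation.

(b) P/2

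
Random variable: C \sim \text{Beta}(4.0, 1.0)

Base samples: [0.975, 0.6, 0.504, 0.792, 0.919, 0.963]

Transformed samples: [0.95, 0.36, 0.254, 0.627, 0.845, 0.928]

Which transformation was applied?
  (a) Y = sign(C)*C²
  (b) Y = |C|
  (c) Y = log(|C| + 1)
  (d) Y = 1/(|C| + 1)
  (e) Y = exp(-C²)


Checking option (a) Y = sign(C)*C²:
  C = 0.975 -> Y = 0.95 ✓
  C = 0.6 -> Y = 0.36 ✓
  C = 0.504 -> Y = 0.254 ✓
All samples match this transformation.

(a) sign(C)*C²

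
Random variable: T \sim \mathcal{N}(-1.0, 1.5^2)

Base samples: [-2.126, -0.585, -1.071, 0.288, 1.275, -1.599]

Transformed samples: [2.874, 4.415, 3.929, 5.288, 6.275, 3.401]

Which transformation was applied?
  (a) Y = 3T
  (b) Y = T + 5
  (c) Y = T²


Checking option (b) Y = T + 5:
  T = -2.126 -> Y = 2.874 ✓
  T = -0.585 -> Y = 4.415 ✓
  T = -1.071 -> Y = 3.929 ✓
All samples match this transformation.

(b) T + 5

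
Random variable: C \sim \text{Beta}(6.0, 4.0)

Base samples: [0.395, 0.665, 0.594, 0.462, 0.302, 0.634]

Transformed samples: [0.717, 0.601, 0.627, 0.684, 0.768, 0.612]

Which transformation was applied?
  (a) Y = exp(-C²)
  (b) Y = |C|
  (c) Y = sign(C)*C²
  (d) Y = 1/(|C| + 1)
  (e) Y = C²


Checking option (d) Y = 1/(|C| + 1):
  C = 0.395 -> Y = 0.717 ✓
  C = 0.665 -> Y = 0.601 ✓
  C = 0.594 -> Y = 0.627 ✓
All samples match this transformation.

(d) 1/(|C| + 1)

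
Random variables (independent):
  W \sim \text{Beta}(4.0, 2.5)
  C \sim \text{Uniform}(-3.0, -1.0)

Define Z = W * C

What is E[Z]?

For independent RVs: E[XY] = E[X]*E[Y]
E[W] = 0.61538462
E[C] = -2
E[Z] = 0.61538462 * (-2) = -1.2307692

-1.2307692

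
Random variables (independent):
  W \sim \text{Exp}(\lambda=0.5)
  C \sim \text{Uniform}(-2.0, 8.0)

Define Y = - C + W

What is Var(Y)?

For independent RVs: Var(aX + bY) = a²Var(X) + b²Var(Y)
Var(W) = 4
Var(C) = 8.3333333
Var(Y) = 1²*4 + (-1)²*8.3333333
= 1*4 + 1*8.3333333 = 12.333333

12.333333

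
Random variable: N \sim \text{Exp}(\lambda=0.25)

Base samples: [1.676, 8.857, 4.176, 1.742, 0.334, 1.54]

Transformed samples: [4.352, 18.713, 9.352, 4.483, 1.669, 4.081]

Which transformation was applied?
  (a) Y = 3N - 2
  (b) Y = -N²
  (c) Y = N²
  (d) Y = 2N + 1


Checking option (d) Y = 2N + 1:
  N = 1.676 -> Y = 4.352 ✓
  N = 8.857 -> Y = 18.713 ✓
  N = 4.176 -> Y = 9.352 ✓
All samples match this transformation.

(d) 2N + 1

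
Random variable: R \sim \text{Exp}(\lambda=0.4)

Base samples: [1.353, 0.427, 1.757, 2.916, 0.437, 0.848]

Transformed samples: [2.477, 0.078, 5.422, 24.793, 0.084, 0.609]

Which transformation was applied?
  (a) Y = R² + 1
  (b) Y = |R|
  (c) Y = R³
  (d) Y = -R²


Checking option (c) Y = R³:
  R = 1.353 -> Y = 2.477 ✓
  R = 0.427 -> Y = 0.078 ✓
  R = 1.757 -> Y = 5.422 ✓
All samples match this transformation.

(c) R³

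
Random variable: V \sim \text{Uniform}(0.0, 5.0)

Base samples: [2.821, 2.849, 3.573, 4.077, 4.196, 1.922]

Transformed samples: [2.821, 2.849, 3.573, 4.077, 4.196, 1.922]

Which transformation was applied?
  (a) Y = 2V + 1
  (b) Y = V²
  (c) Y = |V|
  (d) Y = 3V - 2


Checking option (c) Y = |V|:
  V = 2.821 -> Y = 2.821 ✓
  V = 2.849 -> Y = 2.849 ✓
  V = 3.573 -> Y = 3.573 ✓
All samples match this transformation.

(c) |V|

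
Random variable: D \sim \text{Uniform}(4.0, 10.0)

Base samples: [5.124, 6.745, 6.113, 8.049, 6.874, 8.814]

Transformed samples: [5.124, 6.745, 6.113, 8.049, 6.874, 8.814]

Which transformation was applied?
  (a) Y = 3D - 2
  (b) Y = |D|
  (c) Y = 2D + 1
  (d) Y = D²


Checking option (b) Y = |D|:
  D = 5.124 -> Y = 5.124 ✓
  D = 6.745 -> Y = 6.745 ✓
  D = 6.113 -> Y = 6.113 ✓
All samples match this transformation.

(b) |D|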